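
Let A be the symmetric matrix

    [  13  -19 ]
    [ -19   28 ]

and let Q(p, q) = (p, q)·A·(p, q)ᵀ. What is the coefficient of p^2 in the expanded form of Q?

The coefficient of p^2 is the diagonal entry A[1,1] = 13.

13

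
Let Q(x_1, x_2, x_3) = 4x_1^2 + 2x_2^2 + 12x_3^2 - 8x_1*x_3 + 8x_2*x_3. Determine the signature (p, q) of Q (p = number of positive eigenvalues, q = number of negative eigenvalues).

Write A = [[4, 0, -4], [0, 2, 4], [-4, 4, 12]].
Applying the same elementary operations to the rows and columns of A produces a congruent diagonal matrix with entries 4, 2, 0.
That gives 2 positive, 1 zero pivots.

(2, 0)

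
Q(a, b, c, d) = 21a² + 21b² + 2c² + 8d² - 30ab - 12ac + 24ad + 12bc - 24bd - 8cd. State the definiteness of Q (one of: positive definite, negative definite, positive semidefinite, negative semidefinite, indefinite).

The associated matrix is A = [[21, -15, -6, 12], [-15, 21, 6, -12], [-6, 6, 2, -4], [12, -12, -4, 8]].
Congruent diagonalization of A (simultaneous row and column reduction) yields pivots 21, 72/7, 0, 0.
That gives 2 positive, 2 zero pivots.
Hence Q is positive semidefinite.

positive semidefinite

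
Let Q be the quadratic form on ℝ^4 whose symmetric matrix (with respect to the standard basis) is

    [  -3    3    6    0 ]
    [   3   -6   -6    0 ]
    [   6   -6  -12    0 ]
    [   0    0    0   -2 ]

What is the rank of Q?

Row-reducing A symmetrically gives the diagonal entries -3, -3, 0, -2.
So there are 3 negative, 1 zero pivots.
The rank is the number of nonzero pivots: 3.

3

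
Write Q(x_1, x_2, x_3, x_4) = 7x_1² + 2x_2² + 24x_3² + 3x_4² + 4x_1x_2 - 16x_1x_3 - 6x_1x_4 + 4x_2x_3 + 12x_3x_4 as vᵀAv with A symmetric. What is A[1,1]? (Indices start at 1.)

7

The coefficient of x_1² in Q is 7, and that is exactly A[1,1].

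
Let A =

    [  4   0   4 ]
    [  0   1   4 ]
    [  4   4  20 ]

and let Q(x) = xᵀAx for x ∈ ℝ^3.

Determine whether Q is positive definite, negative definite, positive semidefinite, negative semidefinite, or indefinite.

Row-reducing A symmetrically gives the diagonal entries 4, 1, 0.
That gives 2 positive, 1 zero pivots.
Hence Q is positive semidefinite.

positive semidefinite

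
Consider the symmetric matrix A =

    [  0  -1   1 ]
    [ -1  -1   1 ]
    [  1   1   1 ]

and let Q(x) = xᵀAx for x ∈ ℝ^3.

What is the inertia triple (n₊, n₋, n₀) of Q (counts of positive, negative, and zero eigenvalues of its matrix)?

By Sylvester's law of inertia any congruent diagonalization of A has 2 positive, 1 negative and 0 zero entries.

(2, 1, 0)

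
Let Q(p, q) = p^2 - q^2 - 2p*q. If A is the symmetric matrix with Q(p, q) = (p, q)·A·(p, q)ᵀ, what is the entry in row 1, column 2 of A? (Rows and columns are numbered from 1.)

-1

The coefficient of p·q in Q is -2. For a symmetric A this equals A[1,2] + A[2,1] = 2·A[1,2].
So A[1,2] = -2/2 = -1.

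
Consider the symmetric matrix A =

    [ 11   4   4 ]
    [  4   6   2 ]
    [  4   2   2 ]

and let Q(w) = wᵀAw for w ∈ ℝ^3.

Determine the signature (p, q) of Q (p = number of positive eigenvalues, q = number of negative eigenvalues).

(3, 0)

Applying the same elementary operations to the rows and columns of A produces a congruent diagonal matrix with entries 11, 50/11, 12/25.
That gives 3 positive pivots.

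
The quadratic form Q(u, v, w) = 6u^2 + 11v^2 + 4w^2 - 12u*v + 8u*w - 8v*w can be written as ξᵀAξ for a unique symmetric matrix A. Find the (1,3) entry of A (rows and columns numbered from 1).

4

The coefficient of u·w in Q is 8. For a symmetric A this equals A[1,3] + A[3,1] = 2·A[1,3].
So A[1,3] = 8/2 = 4.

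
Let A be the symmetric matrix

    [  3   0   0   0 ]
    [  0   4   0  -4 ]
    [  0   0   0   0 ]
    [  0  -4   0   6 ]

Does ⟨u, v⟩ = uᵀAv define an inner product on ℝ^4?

no

Symmetric row and column elimination reduces A to a congruent diagonal form with pivots 3, 4, 0, 2.
That gives 3 positive, 1 zero pivots.
Hence Q is positive semidefinite.
⟨·,·⟩ is an inner product exactly when A is positive definite.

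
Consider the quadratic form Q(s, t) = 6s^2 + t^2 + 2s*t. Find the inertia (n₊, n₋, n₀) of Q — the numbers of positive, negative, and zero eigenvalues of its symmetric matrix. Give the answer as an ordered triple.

(2, 0, 0)

The associated matrix is A = [[6, 1], [1, 1]].
Row-reducing A symmetrically gives the diagonal entries 6, 5/6.
Counting signs: 2 positive.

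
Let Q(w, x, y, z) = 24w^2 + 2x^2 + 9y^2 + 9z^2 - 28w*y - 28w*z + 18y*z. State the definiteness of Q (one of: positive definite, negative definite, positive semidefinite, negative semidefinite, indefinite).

Write A = [[24, 0, -14, -14], [0, 2, 0, 0], [-14, 0, 9, 9], [-14, 0, 9, 9]].
Applying the same elementary operations to the rows and columns of A produces a congruent diagonal matrix with entries 24, 2, 5/6, 0.
That gives 3 positive, 1 zero pivots.
Hence Q is positive semidefinite.

positive semidefinite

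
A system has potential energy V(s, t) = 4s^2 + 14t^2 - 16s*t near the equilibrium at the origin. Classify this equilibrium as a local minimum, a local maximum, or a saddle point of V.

The Hessian at the origin is H = [[8, -16], [-16, 28]].
det H = 8·28 − (-16)² = -32 < 0, so H is indefinite.
Therefore the origin is a saddle point.

saddle point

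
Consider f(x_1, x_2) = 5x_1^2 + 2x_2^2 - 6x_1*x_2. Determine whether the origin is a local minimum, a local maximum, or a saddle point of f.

local minimum

The Hessian at the origin is H = [[10, -6], [-6, 4]].
det H = 10·4 − (-6)² = 4 > 0 and H[1,1] = 10 > 0, so H is positive definite.
Therefore the origin is a local minimum.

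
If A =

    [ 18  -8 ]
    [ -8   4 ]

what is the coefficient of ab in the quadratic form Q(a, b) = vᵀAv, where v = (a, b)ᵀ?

-16

The coefficient of ab is A[1,2] + A[2,1] = 2·(-8) = -16.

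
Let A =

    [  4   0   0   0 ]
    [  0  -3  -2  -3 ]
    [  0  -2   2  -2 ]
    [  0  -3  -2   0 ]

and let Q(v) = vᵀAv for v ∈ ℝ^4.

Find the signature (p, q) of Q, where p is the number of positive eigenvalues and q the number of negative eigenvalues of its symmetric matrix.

(3, 1)

Applying the same elementary operations to the rows and columns of A produces a congruent diagonal matrix with entries 4, -3, 10/3, 3.
That gives 3 positive, 1 negative pivots.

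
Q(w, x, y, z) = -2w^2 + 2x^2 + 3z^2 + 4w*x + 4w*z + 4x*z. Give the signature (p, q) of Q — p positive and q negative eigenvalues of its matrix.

The associated matrix is A = [[-2, 2, 0, 2], [2, 2, 0, 2], [0, 0, 0, 0], [2, 2, 0, 3]].
Row-reducing A symmetrically gives the diagonal entries -2, 4, 0, 1.
So there are 2 positive, 1 negative, 1 zero pivots.

(2, 1)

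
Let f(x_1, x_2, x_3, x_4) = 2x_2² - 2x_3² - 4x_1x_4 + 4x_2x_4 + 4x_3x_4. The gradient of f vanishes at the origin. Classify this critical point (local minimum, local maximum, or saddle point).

saddle point

The Hessian at the origin is H = [[0, 0, 0, -4], [0, 4, 0, 4], [0, 0, -4, 4], [-4, 4, 4, 0]].
H is indefinite, so the origin is a saddle point.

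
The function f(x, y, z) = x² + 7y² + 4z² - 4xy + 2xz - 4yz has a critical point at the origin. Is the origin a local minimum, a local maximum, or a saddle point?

The Hessian at the origin is H = [[2, -4, 2], [-4, 14, -4], [2, -4, 8]].
An LDLᵀ factorisation of H has diagonal entries 2, 6, 6.
So there are 3 positive pivots.
H is positive definite, so the origin is a strict local minimum.

local minimum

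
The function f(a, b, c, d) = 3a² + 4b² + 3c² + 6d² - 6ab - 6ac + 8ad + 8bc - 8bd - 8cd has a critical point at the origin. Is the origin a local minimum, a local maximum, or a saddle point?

The Hessian at the origin is H = [[6, -6, -6, 8], [-6, 8, 8, -8], [-6, 8, 6, -8], [8, -8, -8, 12]].
Applying the same elementary operations to the rows and columns of H produces a congruent diagonal matrix with entries 6, 2, -2, 4/3.
That gives 3 positive, 1 negative pivots.
H is indefinite, so the origin is a saddle point.

saddle point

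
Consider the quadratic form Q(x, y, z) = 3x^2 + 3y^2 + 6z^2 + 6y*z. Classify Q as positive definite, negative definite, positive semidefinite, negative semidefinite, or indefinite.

positive definite

The symmetric matrix of Q is A = [[3, 0, 0], [0, 3, 3], [0, 3, 6]].
Leading principal minors: Δ_1 = 3, Δ_2 = 9, Δ_3 = 27.
All leading principal minors are positive, so by Sylvester's criterion Q is positive definite.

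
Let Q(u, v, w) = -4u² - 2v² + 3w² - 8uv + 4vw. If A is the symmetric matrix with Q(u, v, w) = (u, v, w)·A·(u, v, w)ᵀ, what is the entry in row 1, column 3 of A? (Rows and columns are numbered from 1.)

0

The coefficient of u·w in Q is 0. For a symmetric A this equals A[1,3] + A[3,1] = 2·A[1,3].
So A[1,3] = 0/2 = 0.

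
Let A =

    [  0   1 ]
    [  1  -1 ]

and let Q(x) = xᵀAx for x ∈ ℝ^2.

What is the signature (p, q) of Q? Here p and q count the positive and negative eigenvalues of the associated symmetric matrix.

By Sylvester's law of inertia any congruent diagonalization of A has 1 positive, 1 negative and 0 zero entries.

(1, 1)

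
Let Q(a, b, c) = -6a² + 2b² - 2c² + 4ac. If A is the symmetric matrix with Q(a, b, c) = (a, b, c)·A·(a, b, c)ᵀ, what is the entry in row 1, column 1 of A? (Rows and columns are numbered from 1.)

-6

The coefficient of a² in Q is -6, and that is exactly A[1,1].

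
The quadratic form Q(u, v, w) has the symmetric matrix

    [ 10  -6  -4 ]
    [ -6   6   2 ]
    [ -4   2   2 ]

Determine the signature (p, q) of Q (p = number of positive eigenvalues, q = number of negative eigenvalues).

(3, 0)

Row-reducing A symmetrically gives the diagonal entries 10, 12/5, 1/3.
So there are 3 positive pivots.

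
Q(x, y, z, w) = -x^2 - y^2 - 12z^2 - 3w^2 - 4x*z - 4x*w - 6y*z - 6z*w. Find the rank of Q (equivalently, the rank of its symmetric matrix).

The associated matrix is A = [[-1, 0, -2, -2], [0, -1, -3, 0], [-2, -3, -12, -3], [-2, 0, -3, -3]].
Symmetric row and column elimination reduces A to a congruent diagonal form with pivots -1, -1, 1, 0.
So there are 1 positive, 2 negative, 1 zero pivots.
The rank is the number of nonzero pivots: 3.

3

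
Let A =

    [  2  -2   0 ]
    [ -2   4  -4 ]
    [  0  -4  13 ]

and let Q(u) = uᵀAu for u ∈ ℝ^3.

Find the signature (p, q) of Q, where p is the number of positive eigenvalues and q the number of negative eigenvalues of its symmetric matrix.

(3, 0)

Applying the same elementary operations to the rows and columns of A produces a congruent diagonal matrix with entries 2, 2, 5.
So there are 3 positive pivots.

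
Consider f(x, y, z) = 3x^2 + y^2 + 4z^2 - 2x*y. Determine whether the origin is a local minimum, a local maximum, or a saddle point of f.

local minimum

The Hessian at the origin is H = [[6, -2, 0], [-2, 2, 0], [0, 0, 8]].
An LDLᵀ factorisation of H has diagonal entries 6, 4/3, 8.
So there are 3 positive pivots.
H is positive definite, so the origin is a strict local minimum.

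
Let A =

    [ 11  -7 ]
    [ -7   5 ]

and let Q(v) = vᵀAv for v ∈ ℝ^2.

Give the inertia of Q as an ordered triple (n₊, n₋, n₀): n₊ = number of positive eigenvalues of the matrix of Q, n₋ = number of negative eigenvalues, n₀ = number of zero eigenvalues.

(2, 0, 0)

Applying the same elementary operations to the rows and columns of A produces a congruent diagonal matrix with entries 11, 6/11.
So there are 2 positive pivots.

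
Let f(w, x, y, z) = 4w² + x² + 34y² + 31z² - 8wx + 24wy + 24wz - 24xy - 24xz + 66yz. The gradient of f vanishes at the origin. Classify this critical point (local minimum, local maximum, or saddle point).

The Hessian at the origin is H = [[8, -8, 24, 24], [-8, 2, -24, -24], [24, -24, 68, 66], [24, -24, 66, 62]].
An LDLᵀ factorisation of H has diagonal entries 8, -6, -4, -1.
That gives 1 positive, 3 negative pivots.
H is indefinite, so the origin is a saddle point.

saddle point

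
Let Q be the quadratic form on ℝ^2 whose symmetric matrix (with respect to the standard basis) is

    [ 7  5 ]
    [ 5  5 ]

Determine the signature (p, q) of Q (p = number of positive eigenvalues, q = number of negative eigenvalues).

(2, 0)

Row-reducing A symmetrically gives the diagonal entries 7, 10/7.
Counting signs: 2 positive.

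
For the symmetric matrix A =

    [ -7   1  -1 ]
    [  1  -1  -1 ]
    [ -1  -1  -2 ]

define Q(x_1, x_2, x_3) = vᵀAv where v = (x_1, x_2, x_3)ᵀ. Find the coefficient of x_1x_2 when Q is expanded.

The coefficient of x_1x_2 is A[1,2] + A[2,1] = 2·1 = 2.

2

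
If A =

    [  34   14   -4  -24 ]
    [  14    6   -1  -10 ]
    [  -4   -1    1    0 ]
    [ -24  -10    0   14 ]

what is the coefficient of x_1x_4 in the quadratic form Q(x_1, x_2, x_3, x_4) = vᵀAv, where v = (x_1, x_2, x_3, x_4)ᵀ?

The coefficient of x_1x_4 is A[1,4] + A[4,1] = 2·(-24) = -48.

-48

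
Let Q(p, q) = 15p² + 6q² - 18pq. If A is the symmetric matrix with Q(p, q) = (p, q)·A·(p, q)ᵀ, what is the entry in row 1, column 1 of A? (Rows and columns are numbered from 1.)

The coefficient of p² in Q is 15, and that is exactly A[1,1].

15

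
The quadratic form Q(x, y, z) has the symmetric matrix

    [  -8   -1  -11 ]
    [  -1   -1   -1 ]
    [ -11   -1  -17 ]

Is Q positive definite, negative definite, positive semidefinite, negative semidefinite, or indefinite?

An LDLᵀ factorisation of A has diagonal entries -8, -7/8, -12/7.
Counting signs: 3 negative.
Hence Q is negative definite.

negative definite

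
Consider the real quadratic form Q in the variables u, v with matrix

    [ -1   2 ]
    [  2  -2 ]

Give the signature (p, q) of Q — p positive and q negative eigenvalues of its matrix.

Symmetric row and column elimination reduces A to a congruent diagonal form with pivots -1, 2.
That gives 1 positive, 1 negative pivots.

(1, 1)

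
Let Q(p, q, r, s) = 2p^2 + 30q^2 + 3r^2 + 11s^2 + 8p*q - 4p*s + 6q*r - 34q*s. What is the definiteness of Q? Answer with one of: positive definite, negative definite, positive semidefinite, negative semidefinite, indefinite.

Write A = [[2, 4, 0, -2], [4, 30, 3, -17], [0, 3, 3, 0], [-2, -17, 0, 11]].
Applying the same elementary operations to the rows and columns of A produces a congruent diagonal matrix with entries 2, 22, 57/22, 2/19.
Counting signs: 4 positive.
Hence Q is positive definite.

positive definite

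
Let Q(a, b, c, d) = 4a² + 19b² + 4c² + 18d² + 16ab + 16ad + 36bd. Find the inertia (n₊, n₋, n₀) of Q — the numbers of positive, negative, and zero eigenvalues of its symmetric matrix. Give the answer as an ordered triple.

(4, 0, 0)

The symmetric matrix is A = [[4, 8, 0, 8], [8, 19, 0, 18], [0, 0, 4, 0], [8, 18, 0, 18]].
Congruent diagonalization of A (simultaneous row and column reduction) yields pivots 4, 3, 4, 2/3.
That gives 4 positive pivots.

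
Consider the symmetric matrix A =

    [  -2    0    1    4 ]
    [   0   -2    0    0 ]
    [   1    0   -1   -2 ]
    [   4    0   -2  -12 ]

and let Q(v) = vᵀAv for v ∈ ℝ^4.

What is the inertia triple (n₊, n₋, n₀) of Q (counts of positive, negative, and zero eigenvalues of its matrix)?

(0, 4, 0)

Congruent diagonalization of A (simultaneous row and column reduction) yields pivots -2, -2, -1/2, -4.
Counting signs: 4 negative.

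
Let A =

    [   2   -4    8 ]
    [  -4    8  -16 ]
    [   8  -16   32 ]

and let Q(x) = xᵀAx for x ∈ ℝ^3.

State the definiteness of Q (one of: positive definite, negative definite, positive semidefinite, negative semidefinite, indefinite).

Symmetric row and column elimination reduces A to a congruent diagonal form with pivots 2, 0, 0.
Counting signs: 1 positive, 2 zero.
Hence Q is positive semidefinite.

positive semidefinite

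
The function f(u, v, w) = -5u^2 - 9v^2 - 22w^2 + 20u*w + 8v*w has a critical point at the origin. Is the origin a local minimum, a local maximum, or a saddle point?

local maximum

The Hessian at the origin is H = [[-10, 0, 20], [0, -18, 8], [20, 8, -44]].
Symmetric row and column elimination reduces H to a congruent diagonal form with pivots -10, -18, -4/9.
That gives 3 negative pivots.
H is negative definite, so the origin is a strict local maximum.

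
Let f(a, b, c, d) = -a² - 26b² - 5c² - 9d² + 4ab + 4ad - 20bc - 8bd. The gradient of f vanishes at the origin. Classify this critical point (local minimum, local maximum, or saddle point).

local maximum

The Hessian at the origin is H = [[-2, 4, 0, 4], [4, -52, -20, -8], [0, -20, -10, 0], [4, -8, 0, -18]].
Row-reducing H symmetrically gives the diagonal entries -2, -44, -10/11, -10.
That gives 4 negative pivots.
H is negative definite, so the origin is a strict local maximum.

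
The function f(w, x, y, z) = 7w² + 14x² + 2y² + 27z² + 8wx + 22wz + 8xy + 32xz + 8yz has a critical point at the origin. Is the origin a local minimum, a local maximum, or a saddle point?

The Hessian at the origin is H = [[14, 8, 0, 22], [8, 28, 8, 32], [0, 8, 4, 8], [22, 32, 8, 54]].
Applying the same elementary operations to the rows and columns of H produces a congruent diagonal matrix with entries 14, 164/7, 52/41, 24/13.
That gives 4 positive pivots.
H is positive definite, so the origin is a strict local minimum.

local minimum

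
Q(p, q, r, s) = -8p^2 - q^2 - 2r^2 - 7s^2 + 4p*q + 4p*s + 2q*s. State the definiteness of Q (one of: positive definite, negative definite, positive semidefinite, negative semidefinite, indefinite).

Write A = [[-8, 2, 0, 2], [2, -1, 0, 1], [0, 0, -2, 0], [2, 1, 0, -7]].
Congruent diagonalization of A (simultaneous row and column reduction) yields pivots -8, -1/2, -2, -2.
So there are 4 negative pivots.
Hence Q is negative definite.

negative definite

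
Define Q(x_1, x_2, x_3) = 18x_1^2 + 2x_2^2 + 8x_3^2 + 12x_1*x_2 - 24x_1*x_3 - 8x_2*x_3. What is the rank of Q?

The associated matrix is A = [[18, 6, -12], [6, 2, -4], [-12, -4, 8]].
Applying the same elementary operations to the rows and columns of A produces a congruent diagonal matrix with entries 18, 0, 0.
That gives 1 positive, 2 zero pivots.
The rank is the number of nonzero pivots: 1.

1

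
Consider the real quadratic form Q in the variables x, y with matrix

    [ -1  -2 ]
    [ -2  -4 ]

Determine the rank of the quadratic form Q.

1

Congruent diagonalization of A (simultaneous row and column reduction) yields pivots -1, 0.
That gives 1 negative, 1 zero pivots.
The rank is the number of nonzero pivots: 1.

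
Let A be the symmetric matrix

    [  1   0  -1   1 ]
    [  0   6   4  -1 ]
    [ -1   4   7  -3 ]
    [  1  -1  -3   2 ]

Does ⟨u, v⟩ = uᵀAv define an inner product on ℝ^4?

An LDLᵀ factorisation of A has diagonal entries 1, 6, 10/3, 3/10.
That gives 4 positive pivots.
Hence Q is positive definite.
⟨·,·⟩ is an inner product exactly when A is positive definite.

yes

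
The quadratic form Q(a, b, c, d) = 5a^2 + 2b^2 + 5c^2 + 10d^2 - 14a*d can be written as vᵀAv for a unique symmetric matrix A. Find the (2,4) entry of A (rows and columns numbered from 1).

The coefficient of b·d in Q is 0. For a symmetric A this equals A[2,4] + A[4,2] = 2·A[2,4].
So A[2,4] = 0/2 = 0.

0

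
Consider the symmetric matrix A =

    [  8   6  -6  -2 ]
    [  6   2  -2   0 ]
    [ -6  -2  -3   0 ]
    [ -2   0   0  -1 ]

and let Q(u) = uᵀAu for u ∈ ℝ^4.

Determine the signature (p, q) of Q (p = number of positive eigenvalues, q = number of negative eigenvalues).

Congruent diagonalization of A (simultaneous row and column reduction) yields pivots 8, -5/2, -5, -3/5.
So there are 1 positive, 3 negative pivots.

(1, 3)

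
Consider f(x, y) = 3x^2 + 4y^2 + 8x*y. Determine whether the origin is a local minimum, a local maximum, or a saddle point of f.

saddle point

The Hessian at the origin is H = [[6, 8], [8, 8]].
det H = 6·8 − (8)² = -16 < 0, so H is indefinite.
Therefore the origin is a saddle point.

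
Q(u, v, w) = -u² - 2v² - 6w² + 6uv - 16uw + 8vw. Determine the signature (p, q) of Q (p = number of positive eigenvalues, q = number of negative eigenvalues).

(2, 1)

The symmetric matrix is A = [[-1, 3, -8], [3, -2, 4], [-8, 4, -6]].
An LDLᵀ factorisation of A has diagonal entries -1, 7, 6/7.
So there are 2 positive, 1 negative pivots.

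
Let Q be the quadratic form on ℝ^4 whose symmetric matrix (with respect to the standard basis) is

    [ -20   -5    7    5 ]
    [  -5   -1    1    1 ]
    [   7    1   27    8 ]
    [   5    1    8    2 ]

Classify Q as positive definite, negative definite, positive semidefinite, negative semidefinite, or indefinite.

Row-reducing A symmetrically gives the diagonal entries -20, 1/4, 136/5, 3/136.
Counting signs: 3 positive, 1 negative.
Hence Q is indefinite.

indefinite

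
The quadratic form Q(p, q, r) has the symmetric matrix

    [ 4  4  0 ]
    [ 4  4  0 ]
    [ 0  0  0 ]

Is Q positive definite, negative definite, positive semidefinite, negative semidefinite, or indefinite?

positive semidefinite

Symmetric row and column elimination reduces A to a congruent diagonal form with pivots 4, 0, 0.
Counting signs: 1 positive, 2 zero.
Hence Q is positive semidefinite.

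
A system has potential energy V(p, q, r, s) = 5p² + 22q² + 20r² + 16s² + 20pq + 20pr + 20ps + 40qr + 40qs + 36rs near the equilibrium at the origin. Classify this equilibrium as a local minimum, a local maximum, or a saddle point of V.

The Hessian at the origin is H = [[10, 20, 20, 20], [20, 44, 40, 40], [20, 40, 40, 36], [20, 40, 36, 32]].
H is indefinite, so the origin is a saddle point.

saddle point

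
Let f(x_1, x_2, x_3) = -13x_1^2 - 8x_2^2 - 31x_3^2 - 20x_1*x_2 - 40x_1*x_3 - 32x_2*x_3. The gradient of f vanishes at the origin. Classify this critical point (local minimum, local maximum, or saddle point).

The Hessian at the origin is H = [[-26, -20, -40], [-20, -16, -32], [-40, -32, -62]].
Symmetric row and column elimination reduces H to a congruent diagonal form with pivots -26, -8/13, 2.
So there are 1 positive, 2 negative pivots.
H is indefinite, so the origin is a saddle point.

saddle point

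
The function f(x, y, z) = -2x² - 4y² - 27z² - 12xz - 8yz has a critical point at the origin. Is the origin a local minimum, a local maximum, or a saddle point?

local maximum

The Hessian at the origin is H = [[-4, 0, -12], [0, -8, -8], [-12, -8, -54]].
Row-reducing H symmetrically gives the diagonal entries -4, -8, -10.
So there are 3 negative pivots.
H is negative definite, so the origin is a strict local maximum.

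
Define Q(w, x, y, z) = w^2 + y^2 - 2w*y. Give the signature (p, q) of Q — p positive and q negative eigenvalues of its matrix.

Write A = [[1, 0, -1, 0], [0, 0, 0, 0], [-1, 0, 1, 0], [0, 0, 0, 0]].
Symmetric row and column elimination reduces A to a congruent diagonal form with pivots 1, 0, 0, 0.
Counting signs: 1 positive, 3 zero.

(1, 0)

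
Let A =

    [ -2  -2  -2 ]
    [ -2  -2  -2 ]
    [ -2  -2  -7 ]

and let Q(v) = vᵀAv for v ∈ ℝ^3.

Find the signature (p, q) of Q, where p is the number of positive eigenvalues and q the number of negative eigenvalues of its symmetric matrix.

Applying the same elementary operations to the rows and columns of A produces a congruent diagonal matrix with entries -2, 0, -5.
Counting signs: 2 negative, 1 zero.

(0, 2)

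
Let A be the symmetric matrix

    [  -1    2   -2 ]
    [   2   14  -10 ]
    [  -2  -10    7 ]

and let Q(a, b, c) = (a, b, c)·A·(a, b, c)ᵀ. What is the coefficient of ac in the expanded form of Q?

The coefficient of ac is A[1,3] + A[3,1] = 2·(-2) = -4.

-4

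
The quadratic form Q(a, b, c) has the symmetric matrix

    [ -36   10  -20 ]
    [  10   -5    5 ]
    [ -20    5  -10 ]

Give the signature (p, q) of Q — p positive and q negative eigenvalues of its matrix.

(1, 2)

Applying the same elementary operations to the rows and columns of A produces a congruent diagonal matrix with entries -36, -20/9, 5/4.
Counting signs: 1 positive, 2 negative.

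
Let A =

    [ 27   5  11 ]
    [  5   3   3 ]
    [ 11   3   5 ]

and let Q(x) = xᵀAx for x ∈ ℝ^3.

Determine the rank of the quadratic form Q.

Symmetric row and column elimination reduces A to a congruent diagonal form with pivots 27, 56/27, 1/14.
That gives 3 positive pivots.
The rank is the number of nonzero pivots: 3.

3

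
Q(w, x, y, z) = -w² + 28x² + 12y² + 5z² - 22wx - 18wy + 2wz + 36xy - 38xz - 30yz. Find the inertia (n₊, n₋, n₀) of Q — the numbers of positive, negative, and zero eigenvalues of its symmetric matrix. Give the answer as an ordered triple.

(2, 2, 0)

Write A = [[-1, -11, -9, 1], [-11, 28, 18, -19], [-9, 18, 12, -15], [1, -19, -15, 5]].
Symmetric row and column elimination reduces A to a congruent diagonal form with pivots -1, 149, 168/149, -3/14.
So there are 2 positive, 2 negative pivots.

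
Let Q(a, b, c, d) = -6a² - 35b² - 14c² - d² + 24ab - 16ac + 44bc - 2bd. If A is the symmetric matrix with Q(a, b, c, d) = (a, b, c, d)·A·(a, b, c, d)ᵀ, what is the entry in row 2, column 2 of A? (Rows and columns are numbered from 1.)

-35

The coefficient of b² in Q is -35, and that is exactly A[2,2].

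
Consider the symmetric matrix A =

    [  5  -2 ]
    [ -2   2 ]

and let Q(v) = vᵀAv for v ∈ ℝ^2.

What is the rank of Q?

2

An LDLᵀ factorisation of A has diagonal entries 5, 6/5.
So there are 2 positive pivots.
The rank is the number of nonzero pivots: 2.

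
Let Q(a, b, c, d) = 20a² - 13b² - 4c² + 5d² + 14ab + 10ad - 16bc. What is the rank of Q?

4

The symmetric matrix is A = [[20, 7, 0, 5], [7, -13, -8, 0], [0, -8, -4, 0], [5, 0, 0, 5]].
An LDLᵀ factorisation of A has diagonal entries 20, -309/20, 44/309, -20/11.
That gives 2 positive, 2 negative pivots.
The rank is the number of nonzero pivots: 4.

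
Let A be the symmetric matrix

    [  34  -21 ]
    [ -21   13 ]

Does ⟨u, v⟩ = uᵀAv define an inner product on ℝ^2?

Leading principal minors: Δ_1 = 34, Δ_2 = 1.
All leading principal minors are positive, so by Sylvester's criterion Q is positive definite.
⟨·,·⟩ is an inner product exactly when A is positive definite.

yes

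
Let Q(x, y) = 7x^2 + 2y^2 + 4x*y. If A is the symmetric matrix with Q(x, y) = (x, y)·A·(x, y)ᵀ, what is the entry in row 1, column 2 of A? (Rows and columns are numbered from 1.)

2

The coefficient of x·y in Q is 4. For a symmetric A this equals A[1,2] + A[2,1] = 2·A[1,2].
So A[1,2] = 4/2 = 2.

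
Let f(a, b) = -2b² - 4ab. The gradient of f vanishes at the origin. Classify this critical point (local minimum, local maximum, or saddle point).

The Hessian at the origin is H = [[0, -4], [-4, -4]].
det H = 0·-4 − (-4)² = -16 < 0, so H is indefinite.
Therefore the origin is a saddle point.

saddle point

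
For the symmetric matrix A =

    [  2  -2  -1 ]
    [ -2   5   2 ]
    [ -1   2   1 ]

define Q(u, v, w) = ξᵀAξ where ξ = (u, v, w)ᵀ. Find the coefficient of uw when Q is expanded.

-2

The coefficient of uw is A[1,3] + A[3,1] = 2·(-1) = -2.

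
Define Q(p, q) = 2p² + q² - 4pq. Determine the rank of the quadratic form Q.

2

Write A = [[2, -2], [-2, 1]].
Applying the same elementary operations to the rows and columns of A produces a congruent diagonal matrix with entries 2, -1.
That gives 1 positive, 1 negative pivots.
The rank is the number of nonzero pivots: 2.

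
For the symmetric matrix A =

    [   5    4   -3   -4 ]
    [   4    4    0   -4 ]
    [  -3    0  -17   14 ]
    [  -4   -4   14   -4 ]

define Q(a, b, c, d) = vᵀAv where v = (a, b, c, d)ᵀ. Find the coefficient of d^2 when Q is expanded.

-4

The coefficient of d^2 is the diagonal entry A[4,4] = -4.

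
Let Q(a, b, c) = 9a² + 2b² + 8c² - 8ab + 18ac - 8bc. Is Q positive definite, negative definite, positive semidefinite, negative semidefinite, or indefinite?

Write A = [[9, -4, 9], [-4, 2, -4], [9, -4, 8]].
Applying the same elementary operations to the rows and columns of A produces a congruent diagonal matrix with entries 9, 2/9, -1.
So there are 2 positive, 1 negative pivots.
Hence Q is indefinite.

indefinite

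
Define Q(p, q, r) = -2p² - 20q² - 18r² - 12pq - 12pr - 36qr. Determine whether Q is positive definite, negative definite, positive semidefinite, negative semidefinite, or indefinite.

The symmetric matrix is A = [[-2, -6, -6], [-6, -20, -18], [-6, -18, -18]].
Symmetric row and column elimination reduces A to a congruent diagonal form with pivots -2, -2, 0.
So there are 2 negative, 1 zero pivots.
Hence Q is negative semidefinite.

negative semidefinite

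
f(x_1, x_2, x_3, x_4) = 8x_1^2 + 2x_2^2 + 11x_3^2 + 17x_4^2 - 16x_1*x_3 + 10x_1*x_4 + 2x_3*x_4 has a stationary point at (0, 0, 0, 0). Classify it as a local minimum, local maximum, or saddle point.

The Hessian at the origin is H = [[16, 0, -16, 10], [0, 4, 0, 0], [-16, 0, 22, 2], [10, 0, 2, 34]].
Applying the same elementary operations to the rows and columns of H produces a congruent diagonal matrix with entries 16, 4, 6, 15/4.
Counting signs: 4 positive.
H is positive definite, so the origin is a strict local minimum.

local minimum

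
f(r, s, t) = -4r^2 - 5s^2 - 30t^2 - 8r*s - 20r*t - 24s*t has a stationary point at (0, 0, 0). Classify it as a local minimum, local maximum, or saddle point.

The Hessian at the origin is H = [[-8, -8, -20], [-8, -10, -24], [-20, -24, -60]].
Row-reducing H symmetrically gives the diagonal entries -8, -2, -2.
That gives 3 negative pivots.
H is negative definite, so the origin is a strict local maximum.

local maximum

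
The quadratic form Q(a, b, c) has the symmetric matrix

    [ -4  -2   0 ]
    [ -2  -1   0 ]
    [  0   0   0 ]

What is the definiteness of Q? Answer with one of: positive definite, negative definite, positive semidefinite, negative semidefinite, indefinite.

Congruent diagonalization of A (simultaneous row and column reduction) yields pivots -4, 0, 0.
Counting signs: 1 negative, 2 zero.
Hence Q is negative semidefinite.

negative semidefinite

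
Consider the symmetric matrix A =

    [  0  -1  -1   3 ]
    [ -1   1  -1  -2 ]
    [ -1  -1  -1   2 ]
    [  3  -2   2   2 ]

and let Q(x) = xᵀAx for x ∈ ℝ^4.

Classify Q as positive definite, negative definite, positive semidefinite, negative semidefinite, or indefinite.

A is congruent to a diagonal matrix with 2 positive, 2 negative and 0 zero entries, so Q is indefinite.

indefinite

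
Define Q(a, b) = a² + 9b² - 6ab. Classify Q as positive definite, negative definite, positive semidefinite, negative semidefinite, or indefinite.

positive semidefinite

The symmetric matrix of Q is [[1, -3], [-3, 9]].
For the 2×2 matrix [[1, -3], [-3, 9]]: det = 1·9 − (-3)² = 0, trace = 10.
det = 0 so one eigenvalue is zero; the form is semidefinite with the sign of the trace.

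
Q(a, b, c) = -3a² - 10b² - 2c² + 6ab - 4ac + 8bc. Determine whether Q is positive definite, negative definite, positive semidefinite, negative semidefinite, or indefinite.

The symmetric matrix of Q is A = [[-3, 3, -2], [3, -10, 4], [-2, 4, -2]].
Leading principal minors: Δ_1 = -3, Δ_2 = 21, Δ_3 = -2.
The signs alternate starting with Δ_1 < 0, so by Sylvester's criterion Q is negative definite.

negative definite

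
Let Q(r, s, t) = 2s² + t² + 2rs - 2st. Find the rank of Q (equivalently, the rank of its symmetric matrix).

The symmetric matrix is A = [[0, 1, 0], [1, 2, -1], [0, -1, 1]].
Row reduction of A gives 3 nonzero rows, so rank A = 3.

3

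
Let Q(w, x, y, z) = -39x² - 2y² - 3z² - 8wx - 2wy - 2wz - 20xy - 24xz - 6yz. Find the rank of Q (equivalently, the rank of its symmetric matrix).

4

The symmetric matrix is A = [[0, -4, -1, -1], [-4, -39, -10, -12], [-1, -10, -2, -3], [-1, -12, -3, -3]].
Row reduction of A gives 4 nonzero rows, so rank A = 4.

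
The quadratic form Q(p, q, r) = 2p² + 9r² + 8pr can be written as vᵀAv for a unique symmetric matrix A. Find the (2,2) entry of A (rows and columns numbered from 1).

0

The coefficient of q² in Q is 0, and that is exactly A[2,2].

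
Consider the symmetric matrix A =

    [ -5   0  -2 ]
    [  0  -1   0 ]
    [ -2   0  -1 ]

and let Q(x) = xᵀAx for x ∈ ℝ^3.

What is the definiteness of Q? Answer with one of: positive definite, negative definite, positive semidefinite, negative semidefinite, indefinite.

Leading principal minors: Δ_1 = -5, Δ_2 = 5, Δ_3 = -1.
The signs alternate starting with Δ_1 < 0, so by Sylvester's criterion Q is negative definite.

negative definite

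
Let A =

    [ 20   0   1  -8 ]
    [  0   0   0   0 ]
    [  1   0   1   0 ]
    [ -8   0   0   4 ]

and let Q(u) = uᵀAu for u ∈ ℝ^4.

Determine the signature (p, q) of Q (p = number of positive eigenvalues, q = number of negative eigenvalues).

Row-reducing A symmetrically gives the diagonal entries 20, 0, 19/20, 12/19.
That gives 3 positive, 1 zero pivots.

(3, 0)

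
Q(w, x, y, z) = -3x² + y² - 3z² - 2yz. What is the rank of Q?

Write A = [[0, 0, 0, 0], [0, -3, 0, 0], [0, 0, 1, -1], [0, 0, -1, -3]].
Symmetric row and column elimination reduces A to a congruent diagonal form with pivots 0, -3, 1, -4.
That gives 1 positive, 2 negative, 1 zero pivots.
The rank is the number of nonzero pivots: 3.

3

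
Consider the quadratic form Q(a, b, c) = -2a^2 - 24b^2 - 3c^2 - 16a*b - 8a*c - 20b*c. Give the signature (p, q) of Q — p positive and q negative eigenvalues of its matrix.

(2, 1)

The symmetric matrix is A = [[-2, -8, -4], [-8, -24, -10], [-4, -10, -3]].
An LDLᵀ factorisation of A has diagonal entries -2, 8, 1/2.
So there are 2 positive, 1 negative pivots.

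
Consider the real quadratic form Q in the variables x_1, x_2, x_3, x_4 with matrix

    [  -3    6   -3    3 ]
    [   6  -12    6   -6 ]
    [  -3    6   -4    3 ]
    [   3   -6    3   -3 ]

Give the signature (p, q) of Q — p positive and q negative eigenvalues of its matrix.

(0, 2)

Congruent diagonalization of A (simultaneous row and column reduction) yields pivots -3, 0, -1, 0.
That gives 2 negative, 2 zero pivots.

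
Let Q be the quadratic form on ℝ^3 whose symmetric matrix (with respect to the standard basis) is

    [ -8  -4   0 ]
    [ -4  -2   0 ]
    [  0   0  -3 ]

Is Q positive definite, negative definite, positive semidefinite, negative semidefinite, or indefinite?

Applying the same elementary operations to the rows and columns of A produces a congruent diagonal matrix with entries -8, 0, -3.
That gives 2 negative, 1 zero pivots.
Hence Q is negative semidefinite.

negative semidefinite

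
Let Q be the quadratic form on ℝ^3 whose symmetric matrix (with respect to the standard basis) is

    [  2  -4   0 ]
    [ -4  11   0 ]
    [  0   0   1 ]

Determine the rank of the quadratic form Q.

An LDLᵀ factorisation of A has diagonal entries 2, 3, 1.
So there are 3 positive pivots.
The rank is the number of nonzero pivots: 3.

3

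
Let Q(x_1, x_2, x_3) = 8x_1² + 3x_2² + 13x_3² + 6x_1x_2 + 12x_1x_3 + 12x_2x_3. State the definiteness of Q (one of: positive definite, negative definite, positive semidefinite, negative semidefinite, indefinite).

The symmetric matrix is A = [[8, 3, 6], [3, 3, 6], [6, 6, 13]].
Applying the same elementary operations to the rows and columns of A produces a congruent diagonal matrix with entries 8, 15/8, 1.
Counting signs: 3 positive.
Hence Q is positive definite.

positive definite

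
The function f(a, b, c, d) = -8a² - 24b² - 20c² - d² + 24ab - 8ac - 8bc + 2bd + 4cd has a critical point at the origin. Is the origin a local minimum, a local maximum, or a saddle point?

The Hessian at the origin is H = [[-16, 24, -8, 0], [24, -48, -8, 2], [-8, -8, -40, 4], [0, 2, 4, -2]].
Row-reducing H symmetrically gives the diagonal entries -16, -12, -8/3, -3/2.
Counting signs: 4 negative.
H is negative definite, so the origin is a strict local maximum.

local maximum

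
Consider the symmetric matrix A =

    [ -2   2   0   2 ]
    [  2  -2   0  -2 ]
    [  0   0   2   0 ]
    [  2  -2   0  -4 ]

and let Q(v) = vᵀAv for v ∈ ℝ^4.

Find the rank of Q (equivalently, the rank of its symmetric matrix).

Row-reducing A symmetrically gives the diagonal entries -2, 0, 2, -2.
Counting signs: 1 positive, 2 negative, 1 zero.
The rank is the number of nonzero pivots: 3.

3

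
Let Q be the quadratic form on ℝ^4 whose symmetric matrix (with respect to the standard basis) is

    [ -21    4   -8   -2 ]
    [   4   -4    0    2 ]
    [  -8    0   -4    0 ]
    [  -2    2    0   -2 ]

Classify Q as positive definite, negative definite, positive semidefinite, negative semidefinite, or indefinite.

Leading principal minors: Δ_1 = -21, Δ_2 = 68, Δ_3 = -16, Δ_4 = 16.
The signs alternate starting with Δ_1 < 0, so by Sylvester's criterion Q is negative definite.

negative definite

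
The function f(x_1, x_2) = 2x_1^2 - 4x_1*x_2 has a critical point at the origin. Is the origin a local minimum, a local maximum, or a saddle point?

The Hessian at the origin is H = [[4, -4], [-4, 0]].
det H = 4·0 − (-4)² = -16 < 0, so H is indefinite.
Therefore the origin is a saddle point.

saddle point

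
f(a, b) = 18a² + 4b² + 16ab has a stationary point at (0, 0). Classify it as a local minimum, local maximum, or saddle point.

local minimum

The Hessian at the origin is H = [[36, 16], [16, 8]].
det H = 36·8 − (16)² = 32 > 0 and H[1,1] = 36 > 0, so H is positive definite.
Therefore the origin is a local minimum.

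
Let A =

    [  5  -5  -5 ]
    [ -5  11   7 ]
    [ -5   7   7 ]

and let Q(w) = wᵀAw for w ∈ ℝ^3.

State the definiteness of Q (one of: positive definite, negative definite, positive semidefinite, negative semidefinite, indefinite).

Leading principal minors: Δ_1 = 5, Δ_2 = 30, Δ_3 = 40.
All leading principal minors are positive, so by Sylvester's criterion Q is positive definite.

positive definite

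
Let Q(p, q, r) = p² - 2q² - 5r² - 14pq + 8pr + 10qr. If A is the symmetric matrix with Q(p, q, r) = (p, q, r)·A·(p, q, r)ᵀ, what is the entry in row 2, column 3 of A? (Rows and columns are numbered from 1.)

The coefficient of q·r in Q is 10. For a symmetric A this equals A[2,3] + A[3,2] = 2·A[2,3].
So A[2,3] = 10/2 = 5.

5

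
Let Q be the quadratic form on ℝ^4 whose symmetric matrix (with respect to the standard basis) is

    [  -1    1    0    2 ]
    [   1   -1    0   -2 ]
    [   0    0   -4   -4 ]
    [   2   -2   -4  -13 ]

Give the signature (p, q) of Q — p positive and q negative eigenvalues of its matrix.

Congruent diagonalization of A (simultaneous row and column reduction) yields pivots -1, 0, -4, -5.
So there are 3 negative, 1 zero pivots.

(0, 3)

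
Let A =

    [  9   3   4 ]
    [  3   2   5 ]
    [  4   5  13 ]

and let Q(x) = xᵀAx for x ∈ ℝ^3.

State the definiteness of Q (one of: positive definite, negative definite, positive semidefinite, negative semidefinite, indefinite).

Row-reducing A symmetrically gives the diagonal entries 9, 1, -20/9.
That gives 2 positive, 1 negative pivots.
Hence Q is indefinite.

indefinite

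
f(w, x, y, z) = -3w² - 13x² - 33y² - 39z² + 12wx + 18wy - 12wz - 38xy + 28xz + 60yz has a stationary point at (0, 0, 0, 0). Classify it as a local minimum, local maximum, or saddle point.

local maximum

The Hessian at the origin is H = [[-6, 12, 18, -12], [12, -26, -38, 28], [18, -38, -66, 60], [-12, 28, 60, -78]].
Congruent diagonalization of H (simultaneous row and column reduction) yields pivots -6, -2, -10, -6.
So there are 4 negative pivots.
H is negative definite, so the origin is a strict local maximum.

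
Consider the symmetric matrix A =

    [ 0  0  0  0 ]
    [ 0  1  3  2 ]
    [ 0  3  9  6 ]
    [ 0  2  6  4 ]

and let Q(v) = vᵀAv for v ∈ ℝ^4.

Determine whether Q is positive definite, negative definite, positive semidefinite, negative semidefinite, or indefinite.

positive semidefinite

Symmetric row and column elimination reduces A to a congruent diagonal form with pivots 0, 1, 0, 0.
That gives 1 positive, 3 zero pivots.
Hence Q is positive semidefinite.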